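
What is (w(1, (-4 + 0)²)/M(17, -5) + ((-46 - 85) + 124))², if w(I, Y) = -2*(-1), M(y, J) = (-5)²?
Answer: 29929/625 ≈ 47.886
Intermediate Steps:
M(y, J) = 25
w(I, Y) = 2
(w(1, (-4 + 0)²)/M(17, -5) + ((-46 - 85) + 124))² = (2/25 + ((-46 - 85) + 124))² = (2*(1/25) + (-131 + 124))² = (2/25 - 7)² = (-173/25)² = 29929/625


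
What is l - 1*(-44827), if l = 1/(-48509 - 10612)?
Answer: 2650217066/59121 ≈ 44827.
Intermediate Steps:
l = -1/59121 (l = 1/(-59121) = -1/59121 ≈ -1.6914e-5)
l - 1*(-44827) = -1/59121 - 1*(-44827) = -1/59121 + 44827 = 2650217066/59121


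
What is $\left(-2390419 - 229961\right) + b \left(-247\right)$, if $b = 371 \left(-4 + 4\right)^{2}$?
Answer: $-2620380$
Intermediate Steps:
$b = 0$ ($b = 371 \cdot 0^{2} = 371 \cdot 0 = 0$)
$\left(-2390419 - 229961\right) + b \left(-247\right) = \left(-2390419 - 229961\right) + 0 \left(-247\right) = -2620380 + 0 = -2620380$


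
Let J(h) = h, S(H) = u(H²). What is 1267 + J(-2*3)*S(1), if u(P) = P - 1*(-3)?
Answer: 1243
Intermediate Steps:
u(P) = 3 + P (u(P) = P + 3 = 3 + P)
S(H) = 3 + H²
1267 + J(-2*3)*S(1) = 1267 + (-2*3)*(3 + 1²) = 1267 - 6*(3 + 1) = 1267 - 6*4 = 1267 - 24 = 1243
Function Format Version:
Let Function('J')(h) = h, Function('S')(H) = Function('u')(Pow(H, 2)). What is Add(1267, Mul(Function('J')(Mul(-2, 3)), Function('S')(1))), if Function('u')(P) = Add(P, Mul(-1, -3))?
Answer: 1243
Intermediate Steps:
Function('u')(P) = Add(3, P) (Function('u')(P) = Add(P, 3) = Add(3, P))
Function('S')(H) = Add(3, Pow(H, 2))
Add(1267, Mul(Function('J')(Mul(-2, 3)), Function('S')(1))) = Add(1267, Mul(Mul(-2, 3), Add(3, Pow(1, 2)))) = Add(1267, Mul(-6, Add(3, 1))) = Add(1267, Mul(-6, 4)) = Add(1267, -24) = 1243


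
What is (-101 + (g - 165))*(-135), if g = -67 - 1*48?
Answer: 51435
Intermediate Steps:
g = -115 (g = -67 - 48 = -115)
(-101 + (g - 165))*(-135) = (-101 + (-115 - 165))*(-135) = (-101 - 280)*(-135) = -381*(-135) = 51435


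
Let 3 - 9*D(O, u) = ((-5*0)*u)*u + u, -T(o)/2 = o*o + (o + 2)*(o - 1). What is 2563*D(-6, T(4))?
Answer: 181973/9 ≈ 20219.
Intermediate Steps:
T(o) = -2*o² - 2*(-1 + o)*(2 + o) (T(o) = -2*(o*o + (o + 2)*(o - 1)) = -2*(o² + (2 + o)*(-1 + o)) = -2*(o² + (-1 + o)*(2 + o)) = -2*o² - 2*(-1 + o)*(2 + o))
D(O, u) = ⅓ - u/9 (D(O, u) = ⅓ - (((-5*0)*u)*u + u)/9 = ⅓ - ((0*u)*u + u)/9 = ⅓ - (0*u + u)/9 = ⅓ - (0 + u)/9 = ⅓ - u/9)
2563*D(-6, T(4)) = 2563*(⅓ - (4 - 4*4² - 2*4)/9) = 2563*(⅓ - (4 - 4*16 - 8)/9) = 2563*(⅓ - (4 - 64 - 8)/9) = 2563*(⅓ - ⅑*(-68)) = 2563*(⅓ + 68/9) = 2563*(71/9) = 181973/9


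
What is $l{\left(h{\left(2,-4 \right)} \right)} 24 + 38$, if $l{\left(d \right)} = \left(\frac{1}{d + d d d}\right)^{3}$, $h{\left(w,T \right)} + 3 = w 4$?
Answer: $\frac{10435753}{274625} \approx 38.0$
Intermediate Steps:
$h{\left(w,T \right)} = -3 + 4 w$ ($h{\left(w,T \right)} = -3 + w 4 = -3 + 4 w$)
$l{\left(d \right)} = \frac{1}{\left(d + d^{3}\right)^{3}}$ ($l{\left(d \right)} = \left(\frac{1}{d + d^{2} d}\right)^{3} = \left(\frac{1}{d + d^{3}}\right)^{3} = \frac{1}{\left(d + d^{3}\right)^{3}}$)
$l{\left(h{\left(2,-4 \right)} \right)} 24 + 38 = \frac{1}{\left(-3 + 4 \cdot 2\right)^{3} \left(1 + \left(-3 + 4 \cdot 2\right)^{2}\right)^{3}} \cdot 24 + 38 = \frac{1}{\left(-3 + 8\right)^{3} \left(1 + \left(-3 + 8\right)^{2}\right)^{3}} \cdot 24 + 38 = \frac{1}{125 \left(1 + 5^{2}\right)^{3}} \cdot 24 + 38 = \frac{1}{125 \left(1 + 25\right)^{3}} \cdot 24 + 38 = \frac{1}{125 \cdot 17576} \cdot 24 + 38 = \frac{1}{125} \cdot \frac{1}{17576} \cdot 24 + 38 = \frac{1}{2197000} \cdot 24 + 38 = \frac{3}{274625} + 38 = \frac{10435753}{274625}$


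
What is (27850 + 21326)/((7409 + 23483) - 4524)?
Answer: 6147/3296 ≈ 1.8650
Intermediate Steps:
(27850 + 21326)/((7409 + 23483) - 4524) = 49176/(30892 - 4524) = 49176/26368 = 49176*(1/26368) = 6147/3296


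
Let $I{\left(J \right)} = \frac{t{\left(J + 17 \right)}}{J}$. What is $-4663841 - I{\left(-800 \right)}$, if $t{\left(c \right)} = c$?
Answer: $- \frac{3731073583}{800} \approx -4.6638 \cdot 10^{6}$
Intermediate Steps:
$I{\left(J \right)} = \frac{17 + J}{J}$ ($I{\left(J \right)} = \frac{J + 17}{J} = \frac{17 + J}{J}$)
$-4663841 - I{\left(-800 \right)} = -4663841 - \frac{17 - 800}{-800} = -4663841 - \left(- \frac{1}{800}\right) \left(-783\right) = -4663841 - \frac{783}{800} = - \frac{3731073583}{800}$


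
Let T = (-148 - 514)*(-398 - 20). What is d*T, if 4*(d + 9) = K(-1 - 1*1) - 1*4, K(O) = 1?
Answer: -2697981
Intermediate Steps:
d = -39/4 (d = -9 + (1 - 1*4)/4 = -9 + (1 - 4)/4 = -9 + (1/4)*(-3) = -9 - 3/4 = -39/4 ≈ -9.7500)
T = 276716 (T = -662*(-418) = 276716)
d*T = -39/4*276716 = -2697981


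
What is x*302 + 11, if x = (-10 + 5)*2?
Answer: -3009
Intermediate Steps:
x = -10 (x = -5*2 = -10)
x*302 + 11 = -10*302 + 11 = -3020 + 11 = -3009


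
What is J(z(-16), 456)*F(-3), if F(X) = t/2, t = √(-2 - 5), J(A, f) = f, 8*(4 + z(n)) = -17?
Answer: 228*I*√7 ≈ 603.23*I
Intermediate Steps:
z(n) = -49/8 (z(n) = -4 + (⅛)*(-17) = -4 - 17/8 = -49/8)
t = I*√7 (t = √(-7) = I*√7 ≈ 2.6458*I)
F(X) = I*√7/2 (F(X) = (I*√7)/2 = (I*√7)*(½) = I*√7/2)
J(z(-16), 456)*F(-3) = 456*(I*√7/2) = 228*I*√7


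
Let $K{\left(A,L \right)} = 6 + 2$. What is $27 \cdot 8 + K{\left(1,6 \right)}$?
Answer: $224$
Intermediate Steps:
$K{\left(A,L \right)} = 8$
$27 \cdot 8 + K{\left(1,6 \right)} = 27 \cdot 8 + 8 = 216 + 8 = 224$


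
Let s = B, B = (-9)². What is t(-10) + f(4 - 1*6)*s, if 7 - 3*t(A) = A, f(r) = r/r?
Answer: 260/3 ≈ 86.667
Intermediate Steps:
B = 81
s = 81
f(r) = 1
t(A) = 7/3 - A/3
t(-10) + f(4 - 1*6)*s = (7/3 - ⅓*(-10)) + 1*81 = (7/3 + 10/3) + 81 = 17/3 + 81 = 260/3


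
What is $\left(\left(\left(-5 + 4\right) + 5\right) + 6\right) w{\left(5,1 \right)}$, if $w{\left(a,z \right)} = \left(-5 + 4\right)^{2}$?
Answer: $10$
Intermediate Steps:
$w{\left(a,z \right)} = 1$ ($w{\left(a,z \right)} = \left(-1\right)^{2} = 1$)
$\left(\left(\left(-5 + 4\right) + 5\right) + 6\right) w{\left(5,1 \right)} = \left(\left(\left(-5 + 4\right) + 5\right) + 6\right) 1 = \left(\left(-1 + 5\right) + 6\right) 1 = \left(4 + 6\right) 1 = 10 \cdot 1 = 10$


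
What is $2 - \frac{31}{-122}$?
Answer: $\frac{275}{122} \approx 2.2541$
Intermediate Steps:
$2 - \frac{31}{-122} = 2 - - \frac{31}{122} = 2 + \frac{31}{122} = \frac{275}{122}$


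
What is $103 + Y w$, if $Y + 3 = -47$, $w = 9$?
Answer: $-347$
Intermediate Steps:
$Y = -50$ ($Y = -3 - 47 = -50$)
$103 + Y w = 103 - 450 = -347$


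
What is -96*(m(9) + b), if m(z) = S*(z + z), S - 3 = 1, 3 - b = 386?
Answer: 29856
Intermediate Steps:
b = -383 (b = 3 - 1*386 = 3 - 386 = -383)
S = 4 (S = 3 + 1 = 4)
m(z) = 8*z (m(z) = 4*(z + z) = 4*(2*z) = 8*z)
-96*(m(9) + b) = -96*(8*9 - 383) = -96*(72 - 383) = -96*(-311) = 29856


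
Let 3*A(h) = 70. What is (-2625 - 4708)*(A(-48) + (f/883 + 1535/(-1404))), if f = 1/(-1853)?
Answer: -374645260616543/2297223396 ≈ -1.6309e+5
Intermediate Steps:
f = -1/1853 ≈ -0.00053967
A(h) = 70/3 (A(h) = (⅓)*70 = 70/3)
(-2625 - 4708)*(A(-48) + (f/883 + 1535/(-1404))) = (-2625 - 4708)*(70/3 + (-1/1853/883 + 1535/(-1404))) = -7333*(70/3 + (-1/1853*1/883 + 1535*(-1/1404))) = -7333*(70/3 + (-1/1636199 - 1535/1404)) = -7333*(70/3 - 2511566869/2297223396) = -7333*51090312371/2297223396 = -374645260616543/2297223396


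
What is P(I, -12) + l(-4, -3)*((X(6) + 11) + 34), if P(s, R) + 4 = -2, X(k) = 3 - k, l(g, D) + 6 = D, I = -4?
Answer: -384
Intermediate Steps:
l(g, D) = -6 + D
P(s, R) = -6 (P(s, R) = -4 - 2 = -6)
P(I, -12) + l(-4, -3)*((X(6) + 11) + 34) = -6 + (-6 - 3)*(((3 - 1*6) + 11) + 34) = -6 - 9*(((3 - 6) + 11) + 34) = -6 - 9*((-3 + 11) + 34) = -6 - 9*(8 + 34) = -6 - 9*42 = -6 - 378 = -384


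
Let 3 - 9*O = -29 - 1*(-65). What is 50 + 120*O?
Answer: -390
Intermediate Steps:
O = -11/3 (O = ⅓ - (-29 - 1*(-65))/9 = ⅓ - (-29 + 65)/9 = ⅓ - ⅑*36 = ⅓ - 4 = -11/3 ≈ -3.6667)
50 + 120*O = 50 + 120*(-11/3) = 50 - 440 = -390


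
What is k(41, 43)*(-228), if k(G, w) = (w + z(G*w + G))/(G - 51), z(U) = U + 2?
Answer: 210786/5 ≈ 42157.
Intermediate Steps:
z(U) = 2 + U
k(G, w) = (2 + G + w + G*w)/(-51 + G) (k(G, w) = (w + (2 + (G*w + G)))/(G - 51) = (w + (2 + (G + G*w)))/(-51 + G) = (w + (2 + G + G*w))/(-51 + G) = (2 + G + w + G*w)/(-51 + G))
k(41, 43)*(-228) = ((2 + 43 + 41*(1 + 43))/(-51 + 41))*(-228) = ((2 + 43 + 41*44)/(-10))*(-228) = -(2 + 43 + 1804)/10*(-228) = -⅒*1849*(-228) = -1849/10*(-228) = 210786/5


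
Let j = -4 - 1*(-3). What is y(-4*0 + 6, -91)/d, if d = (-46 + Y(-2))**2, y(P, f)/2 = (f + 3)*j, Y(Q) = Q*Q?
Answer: 44/441 ≈ 0.099773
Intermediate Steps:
j = -1 (j = -4 + 3 = -1)
Y(Q) = Q**2
y(P, f) = -6 - 2*f (y(P, f) = 2*((f + 3)*(-1)) = 2*((3 + f)*(-1)) = 2*(-3 - f) = -6 - 2*f)
d = 1764 (d = (-46 + (-2)**2)**2 = (-46 + 4)**2 = (-42)**2 = 1764)
y(-4*0 + 6, -91)/d = (-6 - 2*(-91))/1764 = (-6 + 182)*(1/1764) = 176*(1/1764) = 44/441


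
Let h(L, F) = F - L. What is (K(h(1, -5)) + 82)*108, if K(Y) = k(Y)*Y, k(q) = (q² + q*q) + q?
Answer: -33912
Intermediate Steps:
k(q) = q + 2*q² (k(q) = (q² + q²) + q = 2*q² + q = q + 2*q²)
K(Y) = Y²*(1 + 2*Y) (K(Y) = (Y*(1 + 2*Y))*Y = Y²*(1 + 2*Y))
(K(h(1, -5)) + 82)*108 = ((-5 - 1*1)²*(1 + 2*(-5 - 1*1)) + 82)*108 = ((-5 - 1)²*(1 + 2*(-5 - 1)) + 82)*108 = ((-6)²*(1 + 2*(-6)) + 82)*108 = (36*(1 - 12) + 82)*108 = (36*(-11) + 82)*108 = (-396 + 82)*108 = -314*108 = -33912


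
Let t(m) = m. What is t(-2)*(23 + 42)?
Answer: -130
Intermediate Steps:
t(-2)*(23 + 42) = -2*(23 + 42) = -2*65 = -130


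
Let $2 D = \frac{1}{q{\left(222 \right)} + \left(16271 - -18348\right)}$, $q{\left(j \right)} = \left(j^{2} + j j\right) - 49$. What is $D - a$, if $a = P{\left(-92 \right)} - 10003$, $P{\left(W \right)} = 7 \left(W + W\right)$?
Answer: $\frac{3006522317}{266276} \approx 11291.0$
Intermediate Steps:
$q{\left(j \right)} = -49 + 2 j^{2}$ ($q{\left(j \right)} = \left(j^{2} + j^{2}\right) - 49 = 2 j^{2} - 49 = -49 + 2 j^{2}$)
$P{\left(W \right)} = 14 W$ ($P{\left(W \right)} = 7 \cdot 2 W = 14 W$)
$D = \frac{1}{266276}$ ($D = \frac{1}{2 \left(\left(-49 + 2 \cdot 222^{2}\right) + \left(16271 - -18348\right)\right)} = \frac{1}{2 \left(\left(-49 + 2 \cdot 49284\right) + \left(16271 + 18348\right)\right)} = \frac{1}{2 \left(\left(-49 + 98568\right) + 34619\right)} = \frac{1}{2 \left(98519 + 34619\right)} = \frac{1}{2 \cdot 133138} = \frac{1}{2} \cdot \frac{1}{133138} = \frac{1}{266276} \approx 3.7555 \cdot 10^{-6}$)
$a = -11291$ ($a = 14 \left(-92\right) - 10003 = -1288 - 10003 = -11291$)
$D - a = \frac{1}{266276} - -11291 = \frac{1}{266276} + 11291 = \frac{3006522317}{266276}$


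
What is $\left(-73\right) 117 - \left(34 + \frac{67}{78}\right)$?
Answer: $- \frac{668917}{78} \approx -8575.9$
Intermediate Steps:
$\left(-73\right) 117 - \left(34 + \frac{67}{78}\right) = -8541 - \frac{2719}{78} = - \frac{668917}{78}$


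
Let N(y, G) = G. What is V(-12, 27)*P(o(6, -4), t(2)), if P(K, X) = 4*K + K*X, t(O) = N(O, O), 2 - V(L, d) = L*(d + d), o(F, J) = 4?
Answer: 15600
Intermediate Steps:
V(L, d) = 2 - 2*L*d (V(L, d) = 2 - L*(d + d) = 2 - L*2*d = 2 - 2*L*d)
t(O) = O
V(-12, 27)*P(o(6, -4), t(2)) = (2 - 2*(-12)*27)*(4*(4 + 2)) = (2 + 648)*(4*6) = 650*24 = 15600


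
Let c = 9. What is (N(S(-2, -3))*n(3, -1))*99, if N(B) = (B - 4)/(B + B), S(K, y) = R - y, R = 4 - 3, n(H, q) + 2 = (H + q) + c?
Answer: 0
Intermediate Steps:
n(H, q) = 7 + H + q (n(H, q) = -2 + ((H + q) + 9) = -2 + (9 + H + q) = 7 + H + q)
R = 1
S(K, y) = 1 - y
N(B) = (-4 + B)/(2*B) (N(B) = (-4 + B)/((2*B)) = (-4 + B)*(1/(2*B)) = (-4 + B)/(2*B))
(N(S(-2, -3))*n(3, -1))*99 = (((-4 + (1 - 1*(-3)))/(2*(1 - 1*(-3))))*(7 + 3 - 1))*99 = (((-4 + (1 + 3))/(2*(1 + 3)))*9)*99 = (((½)*(-4 + 4)/4)*9)*99 = (((½)*(¼)*0)*9)*99 = (0*9)*99 = 0*99 = 0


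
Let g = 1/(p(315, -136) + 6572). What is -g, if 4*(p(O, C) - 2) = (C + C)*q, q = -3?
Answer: -1/6778 ≈ -0.00014754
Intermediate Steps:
p(O, C) = 2 - 3*C/2 (p(O, C) = 2 + ((C + C)*(-3))/4 = 2 + ((2*C)*(-3))/4 = 2 + (-6*C)/4 = 2 - 3*C/2)
g = 1/6778 (g = 1/((2 - 3/2*(-136)) + 6572) = 1/((2 + 204) + 6572) = 1/(206 + 6572) = 1/6778 ≈ 0.00014754)
-g = -1*1/6778 = -1/6778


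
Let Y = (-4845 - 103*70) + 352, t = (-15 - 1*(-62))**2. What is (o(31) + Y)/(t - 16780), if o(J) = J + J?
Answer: 11641/14571 ≈ 0.79892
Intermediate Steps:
o(J) = 2*J
t = 2209 (t = (-15 + 62)**2 = 47**2 = 2209)
Y = -11703 (Y = (-4845 - 7210) + 352 = -12055 + 352 = -11703)
(o(31) + Y)/(t - 16780) = (2*31 - 11703)/(2209 - 16780) = (62 - 11703)/(-14571) = -11641*(-1/14571) = 11641/14571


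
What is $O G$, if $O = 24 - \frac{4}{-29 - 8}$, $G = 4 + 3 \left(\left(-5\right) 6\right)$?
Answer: $- \frac{76712}{37} \approx -2073.3$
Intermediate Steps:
$G = -86$ ($G = 4 + 3 \left(-30\right) = 4 - 90 = -86$)
$O = \frac{892}{37}$ ($O = 24 - \frac{4}{-37} = 24 - - \frac{4}{37} = 24 + \frac{4}{37} = \frac{892}{37} \approx 24.108$)
$O G = \frac{892}{37} \left(-86\right) = - \frac{76712}{37}$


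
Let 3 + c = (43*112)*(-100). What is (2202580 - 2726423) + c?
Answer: -1005446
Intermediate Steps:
c = -481603 (c = -3 + (43*112)*(-100) = -3 + 4816*(-100) = -3 - 481600 = -481603)
(2202580 - 2726423) + c = (2202580 - 2726423) - 481603 = -523843 - 481603 = -1005446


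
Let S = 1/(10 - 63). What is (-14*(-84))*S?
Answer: -1176/53 ≈ -22.189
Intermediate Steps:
S = -1/53 (S = 1/(-53) = -1/53 ≈ -0.018868)
(-14*(-84))*S = -14*(-84)*(-1/53) = 1176*(-1/53) = -1176/53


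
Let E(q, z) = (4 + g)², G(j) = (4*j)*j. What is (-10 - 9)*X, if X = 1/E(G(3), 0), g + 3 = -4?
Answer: -19/9 ≈ -2.1111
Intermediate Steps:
g = -7 (g = -3 - 4 = -7)
G(j) = 4*j²
E(q, z) = 9 (E(q, z) = (4 - 7)² = (-3)² = 9)
X = ⅑ (X = 1/9 = ⅑ ≈ 0.11111)
(-10 - 9)*X = (-10 - 9)*(⅑) = -19*⅑ = -19/9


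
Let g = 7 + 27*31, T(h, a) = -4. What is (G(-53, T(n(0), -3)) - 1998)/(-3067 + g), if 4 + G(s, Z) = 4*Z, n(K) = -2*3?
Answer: 2018/2223 ≈ 0.90778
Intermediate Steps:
n(K) = -6
g = 844 (g = 7 + 837 = 844)
G(s, Z) = -4 + 4*Z
(G(-53, T(n(0), -3)) - 1998)/(-3067 + g) = ((-4 + 4*(-4)) - 1998)/(-3067 + 844) = ((-4 - 16) - 1998)/(-2223) = (-20 - 1998)*(-1/2223) = -2018*(-1/2223) = 2018/2223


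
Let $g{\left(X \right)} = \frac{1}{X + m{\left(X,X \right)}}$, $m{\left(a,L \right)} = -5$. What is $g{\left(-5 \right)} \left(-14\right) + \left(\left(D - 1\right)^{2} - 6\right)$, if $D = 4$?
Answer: $\frac{22}{5} \approx 4.4$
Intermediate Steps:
$g{\left(X \right)} = \frac{1}{-5 + X}$ ($g{\left(X \right)} = \frac{1}{X - 5} = \frac{1}{-5 + X}$)
$g{\left(-5 \right)} \left(-14\right) + \left(\left(D - 1\right)^{2} - 6\right) = \frac{1}{-5 - 5} \left(-14\right) + \left(\left(4 - 1\right)^{2} - 6\right) = \frac{1}{-10} \left(-14\right) - \left(6 - 3^{2}\right) = \left(- \frac{1}{10}\right) \left(-14\right) + \left(9 - 6\right) = \frac{7}{5} + 3 = \frac{22}{5}$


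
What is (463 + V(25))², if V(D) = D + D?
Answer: 263169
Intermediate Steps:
V(D) = 2*D
(463 + V(25))² = (463 + 2*25)² = (463 + 50)² = 513² = 263169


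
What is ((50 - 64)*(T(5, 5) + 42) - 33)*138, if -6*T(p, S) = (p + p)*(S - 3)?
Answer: -79258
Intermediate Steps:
T(p, S) = -p*(-3 + S)/3 (T(p, S) = -(p + p)*(S - 3)/6 = -2*p*(-3 + S)/6 = -p*(-3 + S)/3)
((50 - 64)*(T(5, 5) + 42) - 33)*138 = ((50 - 64)*((⅓)*5*(3 - 1*5) + 42) - 33)*138 = (-14*((⅓)*5*(3 - 5) + 42) - 33)*138 = (-14*((⅓)*5*(-2) + 42) - 33)*138 = (-14*(-10/3 + 42) - 33)*138 = (-14*116/3 - 33)*138 = (-1624/3 - 33)*138 = -1723/3*138 = -79258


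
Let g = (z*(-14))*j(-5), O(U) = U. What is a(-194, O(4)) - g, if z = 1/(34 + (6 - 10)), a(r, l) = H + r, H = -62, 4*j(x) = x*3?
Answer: -1031/4 ≈ -257.75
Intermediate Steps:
j(x) = 3*x/4 (j(x) = (x*3)/4 = (3*x)/4 = 3*x/4)
a(r, l) = -62 + r
z = 1/30 (z = 1/(34 - 4) = 1/30 ≈ 0.033333)
g = 7/4 (g = ((1/30)*(-14))*((3/4)*(-5)) = -7/15*(-15/4) = 7/4 ≈ 1.7500)
a(-194, O(4)) - g = (-62 - 194) - 1*7/4 = -256 - 7/4 = -1031/4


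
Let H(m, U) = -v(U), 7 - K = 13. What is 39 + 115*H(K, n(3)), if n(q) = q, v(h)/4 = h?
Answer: -1341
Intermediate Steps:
K = -6 (K = 7 - 1*13 = 7 - 13 = -6)
v(h) = 4*h
H(m, U) = -4*U
39 + 115*H(K, n(3)) = 39 + 115*(-4*3) = 39 + 115*(-12) = 39 - 1380 = -1341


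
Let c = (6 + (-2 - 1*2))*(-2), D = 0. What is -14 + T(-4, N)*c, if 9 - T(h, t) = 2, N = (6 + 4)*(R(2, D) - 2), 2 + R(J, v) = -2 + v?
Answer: -42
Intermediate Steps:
c = -4 (c = (6 + (-2 - 2))*(-2) = (6 - 4)*(-2) = 2*(-2) = -4)
R(J, v) = -4 + v (R(J, v) = -2 + (-2 + v) = -4 + v)
N = -60 (N = (6 + 4)*((-4 + 0) - 2) = 10*(-4 - 2) = 10*(-6) = -60)
T(h, t) = 7 (T(h, t) = 9 - 1*2 = 9 - 2 = 7)
-14 + T(-4, N)*c = -14 + 7*(-4) = -14 - 28 = -42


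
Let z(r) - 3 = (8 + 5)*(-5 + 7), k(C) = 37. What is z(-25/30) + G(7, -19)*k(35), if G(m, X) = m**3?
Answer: 12720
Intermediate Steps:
z(r) = 29 (z(r) = 3 + (8 + 5)*(-5 + 7) = 3 + 13*2 = 3 + 26 = 29)
z(-25/30) + G(7, -19)*k(35) = 29 + 7**3*37 = 29 + 343*37 = 29 + 12691 = 12720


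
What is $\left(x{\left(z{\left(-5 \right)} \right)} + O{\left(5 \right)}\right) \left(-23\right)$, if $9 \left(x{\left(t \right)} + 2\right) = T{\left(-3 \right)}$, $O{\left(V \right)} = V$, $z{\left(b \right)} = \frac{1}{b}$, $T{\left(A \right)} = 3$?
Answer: $- \frac{230}{3} \approx -76.667$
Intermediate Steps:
$x{\left(t \right)} = - \frac{5}{3}$ ($x{\left(t \right)} = -2 + \frac{1}{9} \cdot 3 = -2 + \frac{1}{3} = - \frac{5}{3}$)
$\left(x{\left(z{\left(-5 \right)} \right)} + O{\left(5 \right)}\right) \left(-23\right) = \left(- \frac{5}{3} + 5\right) \left(-23\right) = \frac{10}{3} \left(-23\right) = - \frac{230}{3}$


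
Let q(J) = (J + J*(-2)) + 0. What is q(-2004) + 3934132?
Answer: 3936136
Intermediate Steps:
q(J) = -J (q(J) = (J - 2*J) + 0 = -J + 0 = -J)
q(-2004) + 3934132 = -1*(-2004) + 3934132 = 2004 + 3934132 = 3936136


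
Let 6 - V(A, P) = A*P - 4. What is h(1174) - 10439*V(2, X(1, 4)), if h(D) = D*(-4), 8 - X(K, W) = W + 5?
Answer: -129964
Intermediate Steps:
X(K, W) = 3 - W (X(K, W) = 8 - (W + 5) = 8 - (5 + W) = 8 + (-5 - W) = 3 - W)
V(A, P) = 10 - A*P (V(A, P) = 6 - (A*P - 4) = 6 - (-4 + A*P) = 6 + (4 - A*P) = 10 - A*P)
h(D) = -4*D
h(1174) - 10439*V(2, X(1, 4)) = -4*1174 - 10439*(10 - 1*2*(3 - 1*4)) = -4696 - 10439*(10 - 1*2*(3 - 4)) = -4696 - 10439*(10 - 1*2*(-1)) = -4696 - 10439*(10 + 2) = -4696 - 10439*12 = -4696 - 125268 = -129964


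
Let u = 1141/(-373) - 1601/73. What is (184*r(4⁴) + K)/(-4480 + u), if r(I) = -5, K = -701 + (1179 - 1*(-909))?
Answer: -12715943/122666386 ≈ -0.10366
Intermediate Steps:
K = 1387 (K = -701 + (1179 + 909) = -701 + 2088 = 1387)
u = -680466/27229 (u = 1141*(-1/373) - 1601*1/73 = -1141/373 - 1601/73 = -680466/27229 ≈ -24.990)
(184*r(4⁴) + K)/(-4480 + u) = (184*(-5) + 1387)/(-4480 - 680466/27229) = (-920 + 1387)/(-122666386/27229) = 467*(-27229/122666386) = -12715943/122666386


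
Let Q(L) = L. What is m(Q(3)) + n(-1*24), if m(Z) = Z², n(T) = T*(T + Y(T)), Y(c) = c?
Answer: 1161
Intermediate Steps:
n(T) = 2*T² (n(T) = T*(T + T) = T*(2*T) = 2*T²)
m(Q(3)) + n(-1*24) = 3² + 2*(-1*24)² = 9 + 2*(-24)² = 9 + 2*576 = 9 + 1152 = 1161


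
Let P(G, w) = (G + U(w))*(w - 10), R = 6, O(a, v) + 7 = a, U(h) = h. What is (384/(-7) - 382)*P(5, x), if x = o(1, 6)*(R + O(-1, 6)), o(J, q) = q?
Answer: -67276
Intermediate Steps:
O(a, v) = -7 + a
x = -12 (x = 6*(6 + (-7 - 1)) = 6*(6 - 8) = 6*(-2) = -12)
P(G, w) = (-10 + w)*(G + w) (P(G, w) = (G + w)*(w - 10) = (G + w)*(-10 + w) = (-10 + w)*(G + w))
(384/(-7) - 382)*P(5, x) = (384/(-7) - 382)*((-12)² - 10*5 - 10*(-12) + 5*(-12)) = (384*(-⅐) - 382)*(144 - 50 + 120 - 60) = (-384/7 - 382)*154 = -3058/7*154 = -67276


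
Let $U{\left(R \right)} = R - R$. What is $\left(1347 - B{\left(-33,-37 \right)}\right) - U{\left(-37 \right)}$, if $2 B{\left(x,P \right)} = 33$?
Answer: $\frac{2661}{2} \approx 1330.5$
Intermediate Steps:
$U{\left(R \right)} = 0$
$B{\left(x,P \right)} = \frac{33}{2}$ ($B{\left(x,P \right)} = \frac{1}{2} \cdot 33 = \frac{33}{2}$)
$\left(1347 - B{\left(-33,-37 \right)}\right) - U{\left(-37 \right)} = \left(1347 - \frac{33}{2}\right) - 0 = \left(1347 - \frac{33}{2}\right) + 0 = \frac{2661}{2} + 0 = \frac{2661}{2}$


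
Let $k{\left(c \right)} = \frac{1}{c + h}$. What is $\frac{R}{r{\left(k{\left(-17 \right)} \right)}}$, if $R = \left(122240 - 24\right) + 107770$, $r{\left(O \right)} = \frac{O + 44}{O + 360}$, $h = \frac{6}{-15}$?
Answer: $\frac{7202011590}{3823} \approx 1.8839 \cdot 10^{6}$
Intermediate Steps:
$h = - \frac{2}{5}$ ($h = 6 \left(- \frac{1}{15}\right) = - \frac{2}{5} \approx -0.4$)
$k{\left(c \right)} = \frac{1}{- \frac{2}{5} + c}$ ($k{\left(c \right)} = \frac{1}{c - \frac{2}{5}} = \frac{1}{- \frac{2}{5} + c}$)
$r{\left(O \right)} = \frac{44 + O}{360 + O}$
$R = 229986$ ($R = 122216 + 107770 = 229986$)
$\frac{R}{r{\left(k{\left(-17 \right)} \right)}} = \frac{229986}{\frac{1}{360 + \frac{5}{-2 + 5 \left(-17\right)}} \left(44 + \frac{5}{-2 + 5 \left(-17\right)}\right)} = \frac{229986}{\frac{1}{360 + \frac{5}{-2 - 85}} \left(44 + \frac{5}{-2 - 85}\right)} = \frac{229986}{\frac{1}{360 + \frac{5}{-87}} \left(44 + \frac{5}{-87}\right)} = \frac{229986}{\frac{1}{360 + 5 \left(- \frac{1}{87}\right)} \left(44 + 5 \left(- \frac{1}{87}\right)\right)} = \frac{229986}{\frac{1}{360 - \frac{5}{87}} \left(44 - \frac{5}{87}\right)} = \frac{229986}{\frac{1}{\frac{31315}{87}} \cdot \frac{3823}{87}} = \frac{229986}{\frac{87}{31315} \cdot \frac{3823}{87}} = \frac{229986}{\frac{3823}{31315}} = 229986 \cdot \frac{31315}{3823} = \frac{7202011590}{3823}$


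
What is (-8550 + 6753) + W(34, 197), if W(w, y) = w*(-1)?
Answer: -1831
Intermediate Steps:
W(w, y) = -w
(-8550 + 6753) + W(34, 197) = (-8550 + 6753) - 1*34 = -1797 - 34 = -1831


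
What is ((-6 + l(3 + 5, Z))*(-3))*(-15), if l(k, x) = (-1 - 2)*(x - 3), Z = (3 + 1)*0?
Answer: 135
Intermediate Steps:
Z = 0 (Z = 4*0 = 0)
l(k, x) = 9 - 3*x (l(k, x) = -3*(-3 + x) = 9 - 3*x)
((-6 + l(3 + 5, Z))*(-3))*(-15) = ((-6 + (9 - 3*0))*(-3))*(-15) = ((-6 + (9 + 0))*(-3))*(-15) = ((-6 + 9)*(-3))*(-15) = (3*(-3))*(-15) = -9*(-15) = 135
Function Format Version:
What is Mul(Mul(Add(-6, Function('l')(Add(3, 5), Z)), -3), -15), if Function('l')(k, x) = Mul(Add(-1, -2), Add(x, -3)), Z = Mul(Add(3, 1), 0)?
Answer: 135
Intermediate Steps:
Z = 0 (Z = Mul(4, 0) = 0)
Function('l')(k, x) = Add(9, Mul(-3, x)) (Function('l')(k, x) = Mul(-3, Add(-3, x)) = Add(9, Mul(-3, x)))
Mul(Mul(Add(-6, Function('l')(Add(3, 5), Z)), -3), -15) = Mul(Mul(Add(-6, Add(9, Mul(-3, 0))), -3), -15) = Mul(Mul(Add(-6, Add(9, 0)), -3), -15) = Mul(Mul(Add(-6, 9), -3), -15) = Mul(Mul(3, -3), -15) = Mul(-9, -15) = 135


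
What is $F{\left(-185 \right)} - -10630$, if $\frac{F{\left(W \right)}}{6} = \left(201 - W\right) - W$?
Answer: $14056$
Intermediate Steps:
$F{\left(W \right)} = 1206 - 12 W$ ($F{\left(W \right)} = 6 \left(\left(201 - W\right) - W\right) = 6 \left(201 - 2 W\right) = 1206 - 12 W$)
$F{\left(-185 \right)} - -10630 = \left(1206 - -2220\right) - -10630 = \left(1206 + 2220\right) + 10630 = 3426 + 10630 = 14056$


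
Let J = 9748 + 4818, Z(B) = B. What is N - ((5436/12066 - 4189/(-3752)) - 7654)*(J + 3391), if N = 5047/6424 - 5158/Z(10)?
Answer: 520357902146910367/3786783385 ≈ 1.3741e+8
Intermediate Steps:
J = 14566
N = -16542261/32120 (N = 5047/6424 - 5158/10 = 5047*(1/6424) - 5158*⅒ = 5047/6424 - 2579/5 = -16542261/32120 ≈ -515.01)
N - ((5436/12066 - 4189/(-3752)) - 7654)*(J + 3391) = -16542261/32120 - ((5436/12066 - 4189/(-3752)) - 7654)*(14566 + 3391) = -16542261/32120 - ((5436*(1/12066) - 4189*(-1/3752)) - 7654)*17957 = -16542261/32120 - ((906/2011 + 4189/3752) - 7654)*17957 = -16542261/32120 - (11823391/7545272 - 7654)*17957 = -16542261/32120 - (-57739688497)*17957/7545272 = -16542261/32120 - 1*(-1036831586340629/7545272) = -16542261/32120 + 1036831586340629/7545272 = 520357902146910367/3786783385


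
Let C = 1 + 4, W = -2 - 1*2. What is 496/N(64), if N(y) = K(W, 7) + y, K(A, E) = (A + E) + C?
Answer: 62/9 ≈ 6.8889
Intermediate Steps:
W = -4 (W = -2 - 2 = -4)
C = 5
K(A, E) = 5 + A + E (K(A, E) = (A + E) + 5 = 5 + A + E)
N(y) = 8 + y (N(y) = (5 - 4 + 7) + y = 8 + y)
496/N(64) = 496/(8 + 64) = 496/72 = 496*(1/72) = 62/9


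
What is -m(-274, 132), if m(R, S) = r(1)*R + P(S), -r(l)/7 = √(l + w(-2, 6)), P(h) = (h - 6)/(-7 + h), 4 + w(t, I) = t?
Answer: -126/125 - 1918*I*√5 ≈ -1.008 - 4288.8*I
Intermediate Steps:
w(t, I) = -4 + t
P(h) = (-6 + h)/(-7 + h)
r(l) = -7*√(-6 + l) (r(l) = -7*√(l + (-4 - 2)) = -7*√(l - 6) = -7*√(-6 + l))
m(R, S) = (-6 + S)/(-7 + S) - 7*I*R*√5 (m(R, S) = (-7*√(-6 + 1))*R + (-6 + S)/(-7 + S) = (-7*I*√5)*R + (-6 + S)/(-7 + S) = -7*I*R*√5 + (-6 + S)/(-7 + S) = (-6 + S)/(-7 + S) - 7*I*R*√5)
-m(-274, 132) = -(-6 + 132 - 7*I*(-274)*√5*(-7 + 132))/(-7 + 132) = -(-6 + 132 - 7*I*(-274)*√5*125)/125 = -(-6 + 132 + 239750*I*√5)/125 = -(126 + 239750*I*√5)/125 = -(126/125 + 1918*I*√5) = -126/125 - 1918*I*√5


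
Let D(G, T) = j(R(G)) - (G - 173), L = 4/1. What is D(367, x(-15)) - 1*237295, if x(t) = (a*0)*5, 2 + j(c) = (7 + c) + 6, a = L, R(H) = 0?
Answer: -237478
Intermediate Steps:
L = 4 (L = 4*1 = 4)
a = 4
j(c) = 11 + c (j(c) = -2 + ((7 + c) + 6) = -2 + (13 + c) = 11 + c)
x(t) = 0 (x(t) = (4*0)*5 = 0*5 = 0)
D(G, T) = 184 - G (D(G, T) = (11 + 0) - (G - 173) = 11 - (-173 + G) = 11 + (173 - G) = 184 - G)
D(367, x(-15)) - 1*237295 = (184 - 1*367) - 1*237295 = (184 - 367) - 237295 = -183 - 237295 = -237478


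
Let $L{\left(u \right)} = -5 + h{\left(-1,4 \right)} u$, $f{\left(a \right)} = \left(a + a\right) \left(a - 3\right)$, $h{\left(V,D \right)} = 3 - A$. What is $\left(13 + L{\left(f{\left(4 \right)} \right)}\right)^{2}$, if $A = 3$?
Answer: $64$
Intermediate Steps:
$h{\left(V,D \right)} = 0$ ($h{\left(V,D \right)} = 3 - 3 = 0$)
$f{\left(a \right)} = 2 a \left(-3 + a\right)$
$L{\left(u \right)} = -5$ ($L{\left(u \right)} = -5 + 0 u = -5 + 0 = -5$)
$\left(13 + L{\left(f{\left(4 \right)} \right)}\right)^{2} = \left(13 - 5\right)^{2} = 8^{2} = 64$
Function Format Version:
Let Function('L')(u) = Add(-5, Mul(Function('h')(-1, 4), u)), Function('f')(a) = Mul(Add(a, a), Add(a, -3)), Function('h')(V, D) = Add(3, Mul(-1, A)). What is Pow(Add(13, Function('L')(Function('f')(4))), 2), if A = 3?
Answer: 64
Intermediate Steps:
Function('h')(V, D) = 0 (Function('h')(V, D) = Add(3, Mul(-1, 3)) = Add(3, -3) = 0)
Function('f')(a) = Mul(2, a, Add(-3, a)) (Function('f')(a) = Mul(Mul(2, a), Add(-3, a)) = Mul(2, a, Add(-3, a)))
Function('L')(u) = -5 (Function('L')(u) = Add(-5, Mul(0, u)) = Add(-5, 0) = -5)
Pow(Add(13, Function('L')(Function('f')(4))), 2) = Pow(Add(13, -5), 2) = Pow(8, 2) = 64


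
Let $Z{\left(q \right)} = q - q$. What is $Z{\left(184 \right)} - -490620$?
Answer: $490620$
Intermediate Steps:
$Z{\left(q \right)} = 0$
$Z{\left(184 \right)} - -490620 = 0 - -490620 = 0 + 490620 = 490620$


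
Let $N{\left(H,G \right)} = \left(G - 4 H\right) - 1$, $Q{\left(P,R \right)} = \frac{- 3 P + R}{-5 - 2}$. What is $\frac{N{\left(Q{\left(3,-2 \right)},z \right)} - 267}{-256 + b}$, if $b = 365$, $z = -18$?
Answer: $- \frac{2046}{763} \approx -2.6815$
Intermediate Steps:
$Q{\left(P,R \right)} = - \frac{R}{7} + \frac{3 P}{7}$ ($Q{\left(P,R \right)} = \frac{R - 3 P}{-7} = \left(R - 3 P\right) \left(- \frac{1}{7}\right) = - \frac{R}{7} + \frac{3 P}{7}$)
$N{\left(H,G \right)} = -1 + G - 4 H$
$\frac{N{\left(Q{\left(3,-2 \right)},z \right)} - 267}{-256 + b} = \frac{\left(-1 - 18 - 4 \left(\left(- \frac{1}{7}\right) \left(-2\right) + \frac{3}{7} \cdot 3\right)\right) - 267}{-256 + 365} = \frac{\left(-1 - 18 - 4 \left(\frac{2}{7} + \frac{9}{7}\right)\right) - 267}{109} = \left(\left(-1 - 18 - \frac{44}{7}\right) - 267\right) \frac{1}{109} = \left(- \frac{177}{7} - 267\right) \frac{1}{109} = \left(- \frac{2046}{7}\right) \frac{1}{109} = - \frac{2046}{763}$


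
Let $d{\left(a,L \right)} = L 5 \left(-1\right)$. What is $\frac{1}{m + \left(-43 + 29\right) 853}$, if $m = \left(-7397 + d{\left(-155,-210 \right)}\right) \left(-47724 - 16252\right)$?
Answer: $\frac{1}{406043730} \approx 2.4628 \cdot 10^{-9}$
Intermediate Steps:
$d{\left(a,L \right)} = - 5 L$ ($d{\left(a,L \right)} = 5 L \left(-1\right) = - 5 L$)
$m = 406055672$ ($m = \left(-7397 - -1050\right) \left(-47724 - 16252\right) = \left(-7397 + 1050\right) \left(-63976\right) = \left(-6347\right) \left(-63976\right) = 406055672$)
$\frac{1}{m + \left(-43 + 29\right) 853} = \frac{1}{406055672 + \left(-43 + 29\right) 853} = \frac{1}{406055672 - 11942} = \frac{1}{406043730}$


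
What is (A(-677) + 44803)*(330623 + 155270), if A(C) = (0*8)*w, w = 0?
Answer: 21769464079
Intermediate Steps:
A(C) = 0 (A(C) = (0*8)*0 = 0*0 = 0)
(A(-677) + 44803)*(330623 + 155270) = (0 + 44803)*(330623 + 155270) = 44803*485893 = 21769464079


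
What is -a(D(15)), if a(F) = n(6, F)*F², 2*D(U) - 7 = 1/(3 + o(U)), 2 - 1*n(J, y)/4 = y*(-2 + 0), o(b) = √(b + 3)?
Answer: -10532/27 - 1442*√2/27 ≈ -465.60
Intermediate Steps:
o(b) = √(3 + b)
n(J, y) = 8 + 8*y (n(J, y) = 8 - 4*y*(-2 + 0) = 8 - 4*y*(-2) = 8 - (-8)*y = 8 + 8*y)
D(U) = 7/2 + 1/(2*(3 + √(3 + U)))
a(F) = F²*(8 + 8*F) (a(F) = (8 + 8*F)*F² = F²*(8 + 8*F))
-a(D(15)) = -8*((22 + 7*√(3 + 15))/(2*(3 + √(3 + 15))))²*(1 + (22 + 7*√(3 + 15))/(2*(3 + √(3 + 15)))) = -8*((22 + 7*√18)/(2*(3 + √18)))²*(1 + (22 + 7*√18)/(2*(3 + √18))) = -8*((22 + 7*(3*√2))/(2*(3 + 3*√2)))²*(1 + (22 + 7*(3*√2))/(2*(3 + 3*√2))) = -8*((22 + 21*√2)/(2*(3 + 3*√2)))²*(1 + (22 + 21*√2)/(2*(3 + 3*√2))) = -8*(22 + 21*√2)²/(4*(3 + 3*√2)²)*(1 + (22 + 21*√2)/(2*(3 + 3*√2))) = -2*(22 + 21*√2)²*(1 + (22 + 21*√2)/(2*(3 + 3*√2)))/(3 + 3*√2)²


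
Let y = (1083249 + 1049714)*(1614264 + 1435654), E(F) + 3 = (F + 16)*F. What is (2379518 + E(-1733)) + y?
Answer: 6505367602110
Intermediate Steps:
E(F) = -3 + F*(16 + F) (E(F) = -3 + (F + 16)*F = -3 + (16 + F)*F = -3 + F*(16 + F))
y = 6505362247034 (y = 2132963*3049918 = 6505362247034)
(2379518 + E(-1733)) + y = (2379518 + (-3 + (-1733)² + 16*(-1733))) + 6505362247034 = (2379518 + (-3 + 3003289 - 27728)) + 6505362247034 = (2379518 + 2975558) + 6505362247034 = 5355076 + 6505362247034 = 6505367602110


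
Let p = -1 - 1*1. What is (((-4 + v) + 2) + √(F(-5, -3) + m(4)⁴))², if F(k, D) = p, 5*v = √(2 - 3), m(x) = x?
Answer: (-10 + I + 5*√254)²/25 ≈ 194.21 + 5.575*I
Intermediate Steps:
v = I/5 (v = √(2 - 3)/5 = √(-1)/5 = I/5 ≈ 0.2*I)
p = -2 (p = -1 - 1 = -2)
F(k, D) = -2
(((-4 + v) + 2) + √(F(-5, -3) + m(4)⁴))² = (((-4 + I/5) + 2) + √(-2 + 4⁴))² = ((-2 + I/5) + √(-2 + 256))² = ((-2 + I/5) + √254)² = (-2 + √254 + I/5)²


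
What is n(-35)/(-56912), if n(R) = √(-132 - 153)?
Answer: -I*√285/56912 ≈ -0.00029663*I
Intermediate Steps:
n(R) = I*√285 (n(R) = √(-285) = I*√285)
n(-35)/(-56912) = (I*√285)/(-56912) = (I*√285)*(-1/56912) = -I*√285/56912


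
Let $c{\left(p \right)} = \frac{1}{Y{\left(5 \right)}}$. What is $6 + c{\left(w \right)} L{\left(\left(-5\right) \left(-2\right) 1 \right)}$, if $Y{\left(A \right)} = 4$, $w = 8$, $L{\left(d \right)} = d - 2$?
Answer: $8$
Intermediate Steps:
$L{\left(d \right)} = -2 + d$
$c{\left(p \right)} = \frac{1}{4}$
$6 + c{\left(w \right)} L{\left(\left(-5\right) \left(-2\right) 1 \right)} = 6 + \frac{-2 + \left(-5\right) \left(-2\right) 1}{4} = 6 + \frac{-2 + 10 \cdot 1}{4} = 6 + \frac{-2 + 10}{4} = 6 + \frac{1}{4} \cdot 8 = 6 + 2 = 8$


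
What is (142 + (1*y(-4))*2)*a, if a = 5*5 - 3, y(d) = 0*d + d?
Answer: 2948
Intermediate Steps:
y(d) = d (y(d) = 0 + d = d)
a = 22 (a = 25 - 3 = 22)
(142 + (1*y(-4))*2)*a = (142 + (1*(-4))*2)*22 = (142 - 4*2)*22 = (142 - 8)*22 = 134*22 = 2948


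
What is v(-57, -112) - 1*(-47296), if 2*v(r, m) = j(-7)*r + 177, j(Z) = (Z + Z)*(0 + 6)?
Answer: 99557/2 ≈ 49779.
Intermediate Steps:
j(Z) = 12*Z (j(Z) = (2*Z)*6 = 12*Z)
v(r, m) = 177/2 - 42*r (v(r, m) = ((12*(-7))*r + 177)/2 = (-84*r + 177)/2 = (177 - 84*r)/2 = 177/2 - 42*r)
v(-57, -112) - 1*(-47296) = (177/2 - 42*(-57)) - 1*(-47296) = (177/2 + 2394) + 47296 = 4965/2 + 47296 = 99557/2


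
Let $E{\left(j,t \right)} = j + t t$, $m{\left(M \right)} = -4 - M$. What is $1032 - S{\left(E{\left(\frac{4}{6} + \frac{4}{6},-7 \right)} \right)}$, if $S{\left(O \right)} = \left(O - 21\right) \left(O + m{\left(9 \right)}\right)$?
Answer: $- \frac{568}{9} \approx -63.111$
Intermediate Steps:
$E{\left(j,t \right)} = j + t^{2}$
$S{\left(O \right)} = \left(-21 + O\right) \left(-13 + O\right)$ ($S{\left(O \right)} = \left(O - 21\right) \left(O - 13\right) = \left(-21 + O\right) \left(O - 13\right) = \left(-21 + O\right) \left(-13 + O\right)$)
$1032 - S{\left(E{\left(\frac{4}{6} + \frac{4}{6},-7 \right)} \right)} = 1032 - \left(273 + \left(\left(\frac{4}{6} + \frac{4}{6}\right) + \left(-7\right)^{2}\right)^{2} - 34 \left(\left(\frac{4}{6} + \frac{4}{6}\right) + \left(-7\right)^{2}\right)\right) = 1032 - \left(273 + \left(\left(4 \cdot \frac{1}{6} + 4 \cdot \frac{1}{6}\right) + 49\right)^{2} - 34 \left(\left(4 \cdot \frac{1}{6} + 4 \cdot \frac{1}{6}\right) + 49\right)\right) = 1032 - \left(273 + \left(\left(\frac{2}{3} + \frac{2}{3}\right) + 49\right)^{2} - 34 \left(\left(\frac{2}{3} + \frac{2}{3}\right) + 49\right)\right) = 1032 - \left(273 + \left(\frac{4}{3} + 49\right)^{2} - 34 \left(\frac{4}{3} + 49\right)\right) = 1032 - \left(273 + \left(\frac{151}{3}\right)^{2} - \frac{5134}{3}\right) = 1032 - \left(273 + \frac{22801}{9} - \frac{5134}{3}\right) = 1032 - \frac{9856}{9} = - \frac{568}{9}$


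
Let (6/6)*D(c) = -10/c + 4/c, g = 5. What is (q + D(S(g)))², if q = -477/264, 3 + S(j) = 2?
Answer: 136161/7744 ≈ 17.583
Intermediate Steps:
S(j) = -1 (S(j) = -3 + 2 = -1)
D(c) = -6/c (D(c) = -10/c + 4/c = -6/c)
q = -159/88 (q = -477*1/264 = -159/88 ≈ -1.8068)
(q + D(S(g)))² = (-159/88 - 6/(-1))² = (-159/88 - 6*(-1))² = (-159/88 + 6)² = (369/88)² = 136161/7744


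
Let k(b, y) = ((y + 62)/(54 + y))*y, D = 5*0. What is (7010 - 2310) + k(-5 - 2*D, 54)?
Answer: 4758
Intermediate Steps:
D = 0
k(b, y) = y*(62 + y)/(54 + y) (k(b, y) = ((62 + y)/(54 + y))*y = y*(62 + y)/(54 + y))
(7010 - 2310) + k(-5 - 2*D, 54) = (7010 - 2310) + 54*(62 + 54)/(54 + 54) = 4700 + 54*116/108 = 4700 + 54*(1/108)*116 = 4700 + 58 = 4758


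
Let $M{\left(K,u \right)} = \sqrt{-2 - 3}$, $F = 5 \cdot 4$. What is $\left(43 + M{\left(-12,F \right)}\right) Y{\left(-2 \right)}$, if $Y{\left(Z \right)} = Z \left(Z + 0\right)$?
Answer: $172 + 4 i \sqrt{5} \approx 172.0 + 8.9443 i$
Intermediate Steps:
$F = 20$
$Y{\left(Z \right)} = Z^{2}$ ($Y{\left(Z \right)} = Z Z = Z^{2}$)
$M{\left(K,u \right)} = i \sqrt{5}$ ($M{\left(K,u \right)} = \sqrt{-5} = i \sqrt{5}$)
$\left(43 + M{\left(-12,F \right)}\right) Y{\left(-2 \right)} = \left(43 + i \sqrt{5}\right) \left(-2\right)^{2} = \left(43 + i \sqrt{5}\right) 4 = 172 + 4 i \sqrt{5}$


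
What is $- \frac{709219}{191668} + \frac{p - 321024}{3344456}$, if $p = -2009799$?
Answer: $- \frac{704673980657}{160256298152} \approx -4.3972$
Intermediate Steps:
$- \frac{709219}{191668} + \frac{p - 321024}{3344456} = - \frac{709219}{191668} + \frac{-2009799 - 321024}{3344456} = \left(-709219\right) \frac{1}{191668} + \left(-2009799 - 321024\right) \frac{1}{3344456} = - \frac{709219}{191668} - \frac{2330823}{3344456} = - \frac{704673980657}{160256298152}$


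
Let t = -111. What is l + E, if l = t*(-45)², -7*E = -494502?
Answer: -1078923/7 ≈ -1.5413e+5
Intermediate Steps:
E = 494502/7 (E = -⅐*(-494502) = 494502/7 ≈ 70643.)
l = -224775 (l = -111*(-45)² = -111*2025 = -224775)
l + E = -224775 + 494502/7 = -1078923/7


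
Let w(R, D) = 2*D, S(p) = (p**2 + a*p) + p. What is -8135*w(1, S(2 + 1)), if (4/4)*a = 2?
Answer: -292860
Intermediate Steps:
a = 2
S(p) = p**2 + 3*p (S(p) = (p**2 + 2*p) + p = p**2 + 3*p)
-8135*w(1, S(2 + 1)) = -16270*(2 + 1)*(3 + (2 + 1)) = -16270*3*(3 + 3) = -16270*3*6 = -16270*18 = -8135*36 = -292860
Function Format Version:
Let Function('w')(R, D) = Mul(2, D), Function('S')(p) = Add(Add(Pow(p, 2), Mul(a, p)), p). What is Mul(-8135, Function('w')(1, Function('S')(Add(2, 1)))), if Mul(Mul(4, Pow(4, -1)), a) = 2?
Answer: -292860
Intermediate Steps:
a = 2
Function('S')(p) = Add(Pow(p, 2), Mul(3, p)) (Function('S')(p) = Add(Add(Pow(p, 2), Mul(2, p)), p) = Add(Pow(p, 2), Mul(3, p)))
Mul(-8135, Function('w')(1, Function('S')(Add(2, 1)))) = Mul(-8135, Mul(2, Mul(Add(2, 1), Add(3, Add(2, 1))))) = Mul(-8135, Mul(2, Mul(3, Add(3, 3)))) = Mul(-8135, Mul(2, Mul(3, 6))) = Mul(-8135, Mul(2, 18)) = Mul(-8135, 36) = -292860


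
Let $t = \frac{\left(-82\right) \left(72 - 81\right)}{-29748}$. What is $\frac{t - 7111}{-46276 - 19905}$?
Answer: $\frac{35256461}{328125398} \approx 0.10745$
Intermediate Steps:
$t = - \frac{123}{4958}$ ($t = \left(-82\right) \left(-9\right) \left(- \frac{1}{29748}\right) = 738 \left(- \frac{1}{29748}\right) = - \frac{123}{4958} \approx -0.024808$)
$\frac{t - 7111}{-46276 - 19905} = \frac{- \frac{123}{4958} - 7111}{-46276 - 19905} = - \frac{35256461}{4958 \left(-66181\right)} = \left(- \frac{35256461}{4958}\right) \left(- \frac{1}{66181}\right) = \frac{35256461}{328125398}$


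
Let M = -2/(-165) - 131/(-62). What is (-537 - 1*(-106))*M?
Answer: -9369509/10230 ≈ -915.89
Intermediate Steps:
M = 21739/10230 (M = -2*(-1/165) - 131*(-1/62) = 2/165 + 131/62 = 21739/10230 ≈ 2.1250)
(-537 - 1*(-106))*M = (-537 - 1*(-106))*(21739/10230) = (-537 + 106)*(21739/10230) = -431*21739/10230 = -9369509/10230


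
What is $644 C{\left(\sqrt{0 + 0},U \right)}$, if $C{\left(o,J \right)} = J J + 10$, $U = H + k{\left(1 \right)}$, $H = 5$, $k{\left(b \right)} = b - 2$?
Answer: $16744$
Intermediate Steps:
$k{\left(b \right)} = -2 + b$ ($k{\left(b \right)} = b - 2 = -2 + b$)
$U = 4$ ($U = 5 + \left(-2 + 1\right) = 5 - 1 = 4$)
$C{\left(o,J \right)} = 10 + J^{2}$ ($C{\left(o,J \right)} = J^{2} + 10 = 10 + J^{2}$)
$644 C{\left(\sqrt{0 + 0},U \right)} = 644 \left(10 + 4^{2}\right) = 644 \left(10 + 16\right) = 644 \cdot 26 = 16744$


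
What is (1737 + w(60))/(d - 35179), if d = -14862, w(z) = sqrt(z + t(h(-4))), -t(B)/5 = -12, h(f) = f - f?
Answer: -1737/50041 - 2*sqrt(30)/50041 ≈ -0.034930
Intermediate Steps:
h(f) = 0
t(B) = 60 (t(B) = -5*(-12) = 60)
w(z) = sqrt(60 + z) (w(z) = sqrt(z + 60) = sqrt(60 + z))
(1737 + w(60))/(d - 35179) = (1737 + sqrt(60 + 60))/(-14862 - 35179) = (1737 + sqrt(120))/(-50041) = (1737 + 2*sqrt(30))*(-1/50041) = -1737/50041 - 2*sqrt(30)/50041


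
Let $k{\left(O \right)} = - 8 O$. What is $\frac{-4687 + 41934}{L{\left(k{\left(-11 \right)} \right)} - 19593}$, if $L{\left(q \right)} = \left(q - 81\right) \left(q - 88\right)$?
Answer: $- \frac{5321}{2799} \approx -1.901$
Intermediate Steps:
$L{\left(q \right)} = \left(-88 + q\right) \left(-81 + q\right)$ ($L{\left(q \right)} = \left(-81 + q\right) \left(-88 + q\right) = \left(-88 + q\right) \left(-81 + q\right)$)
$\frac{-4687 + 41934}{L{\left(k{\left(-11 \right)} \right)} - 19593} = \frac{-4687 + 41934}{\left(7128 + \left(\left(-8\right) \left(-11\right)\right)^{2} - 169 \left(\left(-8\right) \left(-11\right)\right)\right) - 19593} = \frac{37247}{\left(7128 + 88^{2} - 14872\right) - 19593} = \frac{37247}{\left(7128 + 7744 - 14872\right) - 19593} = \frac{37247}{0 - 19593} = \frac{37247}{-19593} = 37247 \left(- \frac{1}{19593}\right) = - \frac{5321}{2799}$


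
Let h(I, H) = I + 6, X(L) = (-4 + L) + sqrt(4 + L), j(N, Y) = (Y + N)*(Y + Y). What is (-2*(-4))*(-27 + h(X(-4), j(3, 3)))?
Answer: -232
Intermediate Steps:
j(N, Y) = 2*Y*(N + Y) (j(N, Y) = (N + Y)*(2*Y) = 2*Y*(N + Y))
X(L) = -4 + L + sqrt(4 + L)
h(I, H) = 6 + I
(-2*(-4))*(-27 + h(X(-4), j(3, 3))) = (-2*(-4))*(-27 + (6 + (-4 - 4 + sqrt(4 - 4)))) = 8*(-27 + (6 + (-4 - 4 + sqrt(0)))) = 8*(-27 + (6 + (-4 - 4 + 0))) = 8*(-27 + (6 - 8)) = 8*(-27 - 2) = 8*(-29) = -232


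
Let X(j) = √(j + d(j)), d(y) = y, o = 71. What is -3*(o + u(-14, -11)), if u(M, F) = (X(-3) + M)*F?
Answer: -675 + 33*I*√6 ≈ -675.0 + 80.833*I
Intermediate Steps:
X(j) = √2*√j (X(j) = √(j + j) = √(2*j) = √2*√j)
u(M, F) = F*(M + I*√6) (u(M, F) = (√2*√(-3) + M)*F = (√2*(I*√3) + M)*F = (I*√6 + M)*F = (M + I*√6)*F = F*(M + I*√6))
-3*(o + u(-14, -11)) = -3*(71 - 11*(-14 + I*√6)) = -3*(71 + (154 - 11*I*√6)) = -3*(225 - 11*I*√6) = -675 + 33*I*√6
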